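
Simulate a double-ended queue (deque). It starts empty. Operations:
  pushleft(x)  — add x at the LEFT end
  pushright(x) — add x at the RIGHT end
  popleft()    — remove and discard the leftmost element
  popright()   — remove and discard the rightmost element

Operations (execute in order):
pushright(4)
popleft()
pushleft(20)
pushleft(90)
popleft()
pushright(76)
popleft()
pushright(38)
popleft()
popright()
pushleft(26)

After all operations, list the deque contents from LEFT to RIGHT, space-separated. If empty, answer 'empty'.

pushright(4): [4]
popleft(): []
pushleft(20): [20]
pushleft(90): [90, 20]
popleft(): [20]
pushright(76): [20, 76]
popleft(): [76]
pushright(38): [76, 38]
popleft(): [38]
popright(): []
pushleft(26): [26]

Answer: 26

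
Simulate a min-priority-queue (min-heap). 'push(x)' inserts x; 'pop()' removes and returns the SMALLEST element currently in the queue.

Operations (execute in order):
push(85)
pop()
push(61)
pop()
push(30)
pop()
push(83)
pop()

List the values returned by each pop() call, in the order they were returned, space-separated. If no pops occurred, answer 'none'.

Answer: 85 61 30 83

Derivation:
push(85): heap contents = [85]
pop() → 85: heap contents = []
push(61): heap contents = [61]
pop() → 61: heap contents = []
push(30): heap contents = [30]
pop() → 30: heap contents = []
push(83): heap contents = [83]
pop() → 83: heap contents = []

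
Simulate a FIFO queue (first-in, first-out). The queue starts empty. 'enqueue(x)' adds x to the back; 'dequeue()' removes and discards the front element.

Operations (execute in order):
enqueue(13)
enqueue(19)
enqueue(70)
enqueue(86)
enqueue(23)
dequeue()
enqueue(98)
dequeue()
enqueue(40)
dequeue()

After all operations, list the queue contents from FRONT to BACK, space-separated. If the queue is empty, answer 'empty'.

Answer: 86 23 98 40

Derivation:
enqueue(13): [13]
enqueue(19): [13, 19]
enqueue(70): [13, 19, 70]
enqueue(86): [13, 19, 70, 86]
enqueue(23): [13, 19, 70, 86, 23]
dequeue(): [19, 70, 86, 23]
enqueue(98): [19, 70, 86, 23, 98]
dequeue(): [70, 86, 23, 98]
enqueue(40): [70, 86, 23, 98, 40]
dequeue(): [86, 23, 98, 40]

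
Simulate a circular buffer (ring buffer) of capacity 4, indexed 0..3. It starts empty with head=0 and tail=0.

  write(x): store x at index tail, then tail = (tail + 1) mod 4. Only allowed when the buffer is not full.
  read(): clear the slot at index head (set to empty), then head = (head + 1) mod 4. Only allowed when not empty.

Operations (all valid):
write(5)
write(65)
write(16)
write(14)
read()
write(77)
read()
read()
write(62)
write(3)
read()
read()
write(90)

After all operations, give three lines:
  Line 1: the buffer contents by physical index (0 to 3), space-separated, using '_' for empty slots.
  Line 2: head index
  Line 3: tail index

Answer: _ 62 3 90
1
0

Derivation:
write(5): buf=[5 _ _ _], head=0, tail=1, size=1
write(65): buf=[5 65 _ _], head=0, tail=2, size=2
write(16): buf=[5 65 16 _], head=0, tail=3, size=3
write(14): buf=[5 65 16 14], head=0, tail=0, size=4
read(): buf=[_ 65 16 14], head=1, tail=0, size=3
write(77): buf=[77 65 16 14], head=1, tail=1, size=4
read(): buf=[77 _ 16 14], head=2, tail=1, size=3
read(): buf=[77 _ _ 14], head=3, tail=1, size=2
write(62): buf=[77 62 _ 14], head=3, tail=2, size=3
write(3): buf=[77 62 3 14], head=3, tail=3, size=4
read(): buf=[77 62 3 _], head=0, tail=3, size=3
read(): buf=[_ 62 3 _], head=1, tail=3, size=2
write(90): buf=[_ 62 3 90], head=1, tail=0, size=3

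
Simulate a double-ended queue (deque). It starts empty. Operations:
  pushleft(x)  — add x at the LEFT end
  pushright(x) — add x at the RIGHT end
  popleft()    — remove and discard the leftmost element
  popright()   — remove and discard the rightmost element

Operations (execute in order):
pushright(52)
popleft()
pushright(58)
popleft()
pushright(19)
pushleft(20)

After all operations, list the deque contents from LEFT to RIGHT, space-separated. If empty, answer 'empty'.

Answer: 20 19

Derivation:
pushright(52): [52]
popleft(): []
pushright(58): [58]
popleft(): []
pushright(19): [19]
pushleft(20): [20, 19]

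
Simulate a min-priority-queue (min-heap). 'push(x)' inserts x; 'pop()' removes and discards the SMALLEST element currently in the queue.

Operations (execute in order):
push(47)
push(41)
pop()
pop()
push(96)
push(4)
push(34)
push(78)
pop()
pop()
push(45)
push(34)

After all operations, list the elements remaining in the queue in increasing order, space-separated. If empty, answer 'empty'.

Answer: 34 45 78 96

Derivation:
push(47): heap contents = [47]
push(41): heap contents = [41, 47]
pop() → 41: heap contents = [47]
pop() → 47: heap contents = []
push(96): heap contents = [96]
push(4): heap contents = [4, 96]
push(34): heap contents = [4, 34, 96]
push(78): heap contents = [4, 34, 78, 96]
pop() → 4: heap contents = [34, 78, 96]
pop() → 34: heap contents = [78, 96]
push(45): heap contents = [45, 78, 96]
push(34): heap contents = [34, 45, 78, 96]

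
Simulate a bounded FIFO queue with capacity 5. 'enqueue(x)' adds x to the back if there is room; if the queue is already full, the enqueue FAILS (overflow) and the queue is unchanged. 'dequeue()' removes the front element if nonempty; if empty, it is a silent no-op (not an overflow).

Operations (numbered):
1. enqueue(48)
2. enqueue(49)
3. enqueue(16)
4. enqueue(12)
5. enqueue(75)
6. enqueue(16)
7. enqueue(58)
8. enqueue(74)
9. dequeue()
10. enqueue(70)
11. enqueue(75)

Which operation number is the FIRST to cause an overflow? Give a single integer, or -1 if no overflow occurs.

Answer: 6

Derivation:
1. enqueue(48): size=1
2. enqueue(49): size=2
3. enqueue(16): size=3
4. enqueue(12): size=4
5. enqueue(75): size=5
6. enqueue(16): size=5=cap → OVERFLOW (fail)
7. enqueue(58): size=5=cap → OVERFLOW (fail)
8. enqueue(74): size=5=cap → OVERFLOW (fail)
9. dequeue(): size=4
10. enqueue(70): size=5
11. enqueue(75): size=5=cap → OVERFLOW (fail)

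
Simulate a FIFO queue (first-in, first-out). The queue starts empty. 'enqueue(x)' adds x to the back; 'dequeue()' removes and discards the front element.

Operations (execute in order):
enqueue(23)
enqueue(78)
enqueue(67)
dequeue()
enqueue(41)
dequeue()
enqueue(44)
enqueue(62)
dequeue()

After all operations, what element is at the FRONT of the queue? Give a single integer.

enqueue(23): queue = [23]
enqueue(78): queue = [23, 78]
enqueue(67): queue = [23, 78, 67]
dequeue(): queue = [78, 67]
enqueue(41): queue = [78, 67, 41]
dequeue(): queue = [67, 41]
enqueue(44): queue = [67, 41, 44]
enqueue(62): queue = [67, 41, 44, 62]
dequeue(): queue = [41, 44, 62]

Answer: 41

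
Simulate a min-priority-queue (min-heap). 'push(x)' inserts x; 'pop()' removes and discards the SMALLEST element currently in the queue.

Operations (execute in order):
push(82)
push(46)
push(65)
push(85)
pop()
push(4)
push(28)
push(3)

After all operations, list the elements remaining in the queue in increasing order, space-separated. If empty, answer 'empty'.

push(82): heap contents = [82]
push(46): heap contents = [46, 82]
push(65): heap contents = [46, 65, 82]
push(85): heap contents = [46, 65, 82, 85]
pop() → 46: heap contents = [65, 82, 85]
push(4): heap contents = [4, 65, 82, 85]
push(28): heap contents = [4, 28, 65, 82, 85]
push(3): heap contents = [3, 4, 28, 65, 82, 85]

Answer: 3 4 28 65 82 85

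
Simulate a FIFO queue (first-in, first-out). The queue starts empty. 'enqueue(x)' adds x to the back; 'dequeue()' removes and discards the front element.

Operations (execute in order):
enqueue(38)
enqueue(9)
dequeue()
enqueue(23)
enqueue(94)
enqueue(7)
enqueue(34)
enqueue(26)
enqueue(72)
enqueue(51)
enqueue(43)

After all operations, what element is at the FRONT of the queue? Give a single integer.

enqueue(38): queue = [38]
enqueue(9): queue = [38, 9]
dequeue(): queue = [9]
enqueue(23): queue = [9, 23]
enqueue(94): queue = [9, 23, 94]
enqueue(7): queue = [9, 23, 94, 7]
enqueue(34): queue = [9, 23, 94, 7, 34]
enqueue(26): queue = [9, 23, 94, 7, 34, 26]
enqueue(72): queue = [9, 23, 94, 7, 34, 26, 72]
enqueue(51): queue = [9, 23, 94, 7, 34, 26, 72, 51]
enqueue(43): queue = [9, 23, 94, 7, 34, 26, 72, 51, 43]

Answer: 9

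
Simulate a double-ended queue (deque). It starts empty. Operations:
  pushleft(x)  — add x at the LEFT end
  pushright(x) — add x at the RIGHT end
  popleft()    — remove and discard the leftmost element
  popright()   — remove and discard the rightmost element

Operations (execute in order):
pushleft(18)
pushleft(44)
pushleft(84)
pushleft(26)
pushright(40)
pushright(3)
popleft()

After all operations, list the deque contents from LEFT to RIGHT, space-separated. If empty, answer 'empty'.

Answer: 84 44 18 40 3

Derivation:
pushleft(18): [18]
pushleft(44): [44, 18]
pushleft(84): [84, 44, 18]
pushleft(26): [26, 84, 44, 18]
pushright(40): [26, 84, 44, 18, 40]
pushright(3): [26, 84, 44, 18, 40, 3]
popleft(): [84, 44, 18, 40, 3]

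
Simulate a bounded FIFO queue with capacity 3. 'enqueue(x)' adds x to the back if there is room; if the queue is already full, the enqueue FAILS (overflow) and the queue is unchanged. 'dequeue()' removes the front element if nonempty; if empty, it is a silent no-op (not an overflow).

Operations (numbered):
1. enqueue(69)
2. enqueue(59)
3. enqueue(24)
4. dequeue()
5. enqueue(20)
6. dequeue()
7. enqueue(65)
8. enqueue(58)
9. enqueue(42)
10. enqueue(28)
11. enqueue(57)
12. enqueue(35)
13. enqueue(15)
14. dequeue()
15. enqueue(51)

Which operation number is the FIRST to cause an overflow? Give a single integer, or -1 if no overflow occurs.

1. enqueue(69): size=1
2. enqueue(59): size=2
3. enqueue(24): size=3
4. dequeue(): size=2
5. enqueue(20): size=3
6. dequeue(): size=2
7. enqueue(65): size=3
8. enqueue(58): size=3=cap → OVERFLOW (fail)
9. enqueue(42): size=3=cap → OVERFLOW (fail)
10. enqueue(28): size=3=cap → OVERFLOW (fail)
11. enqueue(57): size=3=cap → OVERFLOW (fail)
12. enqueue(35): size=3=cap → OVERFLOW (fail)
13. enqueue(15): size=3=cap → OVERFLOW (fail)
14. dequeue(): size=2
15. enqueue(51): size=3

Answer: 8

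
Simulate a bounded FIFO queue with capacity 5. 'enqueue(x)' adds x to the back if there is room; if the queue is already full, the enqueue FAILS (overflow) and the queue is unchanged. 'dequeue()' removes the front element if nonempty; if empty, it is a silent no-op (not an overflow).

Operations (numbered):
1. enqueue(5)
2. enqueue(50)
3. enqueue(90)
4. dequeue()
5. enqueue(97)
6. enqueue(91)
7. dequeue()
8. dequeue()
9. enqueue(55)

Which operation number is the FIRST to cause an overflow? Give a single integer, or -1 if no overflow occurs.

1. enqueue(5): size=1
2. enqueue(50): size=2
3. enqueue(90): size=3
4. dequeue(): size=2
5. enqueue(97): size=3
6. enqueue(91): size=4
7. dequeue(): size=3
8. dequeue(): size=2
9. enqueue(55): size=3

Answer: -1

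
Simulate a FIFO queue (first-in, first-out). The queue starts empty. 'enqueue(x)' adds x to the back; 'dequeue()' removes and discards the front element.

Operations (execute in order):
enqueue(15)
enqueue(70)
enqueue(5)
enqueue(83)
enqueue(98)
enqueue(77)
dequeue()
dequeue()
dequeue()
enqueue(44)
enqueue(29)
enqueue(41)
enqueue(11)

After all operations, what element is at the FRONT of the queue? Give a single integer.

enqueue(15): queue = [15]
enqueue(70): queue = [15, 70]
enqueue(5): queue = [15, 70, 5]
enqueue(83): queue = [15, 70, 5, 83]
enqueue(98): queue = [15, 70, 5, 83, 98]
enqueue(77): queue = [15, 70, 5, 83, 98, 77]
dequeue(): queue = [70, 5, 83, 98, 77]
dequeue(): queue = [5, 83, 98, 77]
dequeue(): queue = [83, 98, 77]
enqueue(44): queue = [83, 98, 77, 44]
enqueue(29): queue = [83, 98, 77, 44, 29]
enqueue(41): queue = [83, 98, 77, 44, 29, 41]
enqueue(11): queue = [83, 98, 77, 44, 29, 41, 11]

Answer: 83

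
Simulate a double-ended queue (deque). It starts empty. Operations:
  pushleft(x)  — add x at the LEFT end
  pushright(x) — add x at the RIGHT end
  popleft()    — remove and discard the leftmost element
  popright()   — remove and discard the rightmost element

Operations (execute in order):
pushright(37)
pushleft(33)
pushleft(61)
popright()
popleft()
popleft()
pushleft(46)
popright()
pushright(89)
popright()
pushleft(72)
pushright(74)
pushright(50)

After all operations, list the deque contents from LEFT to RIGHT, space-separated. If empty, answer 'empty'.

Answer: 72 74 50

Derivation:
pushright(37): [37]
pushleft(33): [33, 37]
pushleft(61): [61, 33, 37]
popright(): [61, 33]
popleft(): [33]
popleft(): []
pushleft(46): [46]
popright(): []
pushright(89): [89]
popright(): []
pushleft(72): [72]
pushright(74): [72, 74]
pushright(50): [72, 74, 50]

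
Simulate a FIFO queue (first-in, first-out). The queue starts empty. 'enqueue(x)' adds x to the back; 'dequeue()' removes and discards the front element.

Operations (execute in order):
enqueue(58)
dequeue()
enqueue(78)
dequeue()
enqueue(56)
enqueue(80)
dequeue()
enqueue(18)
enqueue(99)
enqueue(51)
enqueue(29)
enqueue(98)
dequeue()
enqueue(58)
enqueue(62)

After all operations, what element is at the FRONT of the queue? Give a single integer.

enqueue(58): queue = [58]
dequeue(): queue = []
enqueue(78): queue = [78]
dequeue(): queue = []
enqueue(56): queue = [56]
enqueue(80): queue = [56, 80]
dequeue(): queue = [80]
enqueue(18): queue = [80, 18]
enqueue(99): queue = [80, 18, 99]
enqueue(51): queue = [80, 18, 99, 51]
enqueue(29): queue = [80, 18, 99, 51, 29]
enqueue(98): queue = [80, 18, 99, 51, 29, 98]
dequeue(): queue = [18, 99, 51, 29, 98]
enqueue(58): queue = [18, 99, 51, 29, 98, 58]
enqueue(62): queue = [18, 99, 51, 29, 98, 58, 62]

Answer: 18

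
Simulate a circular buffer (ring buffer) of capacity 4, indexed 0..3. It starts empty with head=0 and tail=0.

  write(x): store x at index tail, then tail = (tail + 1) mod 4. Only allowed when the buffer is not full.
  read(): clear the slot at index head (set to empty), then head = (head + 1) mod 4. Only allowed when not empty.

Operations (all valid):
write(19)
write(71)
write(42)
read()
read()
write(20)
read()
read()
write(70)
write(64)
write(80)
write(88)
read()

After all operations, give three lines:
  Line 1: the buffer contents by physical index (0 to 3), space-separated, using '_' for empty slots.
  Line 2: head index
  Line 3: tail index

Answer: _ 64 80 88
1
0

Derivation:
write(19): buf=[19 _ _ _], head=0, tail=1, size=1
write(71): buf=[19 71 _ _], head=0, tail=2, size=2
write(42): buf=[19 71 42 _], head=0, tail=3, size=3
read(): buf=[_ 71 42 _], head=1, tail=3, size=2
read(): buf=[_ _ 42 _], head=2, tail=3, size=1
write(20): buf=[_ _ 42 20], head=2, tail=0, size=2
read(): buf=[_ _ _ 20], head=3, tail=0, size=1
read(): buf=[_ _ _ _], head=0, tail=0, size=0
write(70): buf=[70 _ _ _], head=0, tail=1, size=1
write(64): buf=[70 64 _ _], head=0, tail=2, size=2
write(80): buf=[70 64 80 _], head=0, tail=3, size=3
write(88): buf=[70 64 80 88], head=0, tail=0, size=4
read(): buf=[_ 64 80 88], head=1, tail=0, size=3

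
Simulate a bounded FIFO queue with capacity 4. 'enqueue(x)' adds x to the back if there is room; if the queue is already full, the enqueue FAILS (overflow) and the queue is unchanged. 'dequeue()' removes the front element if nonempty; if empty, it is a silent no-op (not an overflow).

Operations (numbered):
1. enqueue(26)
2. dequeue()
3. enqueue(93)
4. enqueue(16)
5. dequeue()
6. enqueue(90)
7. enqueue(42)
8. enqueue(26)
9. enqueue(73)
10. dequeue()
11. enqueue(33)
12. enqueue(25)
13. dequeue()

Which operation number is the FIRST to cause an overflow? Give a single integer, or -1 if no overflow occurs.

1. enqueue(26): size=1
2. dequeue(): size=0
3. enqueue(93): size=1
4. enqueue(16): size=2
5. dequeue(): size=1
6. enqueue(90): size=2
7. enqueue(42): size=3
8. enqueue(26): size=4
9. enqueue(73): size=4=cap → OVERFLOW (fail)
10. dequeue(): size=3
11. enqueue(33): size=4
12. enqueue(25): size=4=cap → OVERFLOW (fail)
13. dequeue(): size=3

Answer: 9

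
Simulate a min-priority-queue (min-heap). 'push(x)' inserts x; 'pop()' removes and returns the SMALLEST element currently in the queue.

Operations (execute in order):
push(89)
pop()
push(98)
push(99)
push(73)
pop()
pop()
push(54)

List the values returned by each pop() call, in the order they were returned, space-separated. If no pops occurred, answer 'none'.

Answer: 89 73 98

Derivation:
push(89): heap contents = [89]
pop() → 89: heap contents = []
push(98): heap contents = [98]
push(99): heap contents = [98, 99]
push(73): heap contents = [73, 98, 99]
pop() → 73: heap contents = [98, 99]
pop() → 98: heap contents = [99]
push(54): heap contents = [54, 99]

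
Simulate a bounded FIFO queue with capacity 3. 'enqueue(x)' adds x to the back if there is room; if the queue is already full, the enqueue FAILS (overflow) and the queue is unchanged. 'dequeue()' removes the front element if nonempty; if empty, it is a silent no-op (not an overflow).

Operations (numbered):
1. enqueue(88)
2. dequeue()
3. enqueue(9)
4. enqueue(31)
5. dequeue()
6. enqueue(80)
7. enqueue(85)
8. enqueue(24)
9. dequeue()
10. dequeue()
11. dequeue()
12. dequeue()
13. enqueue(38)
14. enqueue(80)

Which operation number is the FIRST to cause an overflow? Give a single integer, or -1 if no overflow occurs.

1. enqueue(88): size=1
2. dequeue(): size=0
3. enqueue(9): size=1
4. enqueue(31): size=2
5. dequeue(): size=1
6. enqueue(80): size=2
7. enqueue(85): size=3
8. enqueue(24): size=3=cap → OVERFLOW (fail)
9. dequeue(): size=2
10. dequeue(): size=1
11. dequeue(): size=0
12. dequeue(): empty, no-op, size=0
13. enqueue(38): size=1
14. enqueue(80): size=2

Answer: 8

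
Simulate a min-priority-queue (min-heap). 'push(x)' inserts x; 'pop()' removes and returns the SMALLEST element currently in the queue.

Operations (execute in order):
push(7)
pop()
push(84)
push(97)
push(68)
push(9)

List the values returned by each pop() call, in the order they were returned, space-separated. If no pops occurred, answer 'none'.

Answer: 7

Derivation:
push(7): heap contents = [7]
pop() → 7: heap contents = []
push(84): heap contents = [84]
push(97): heap contents = [84, 97]
push(68): heap contents = [68, 84, 97]
push(9): heap contents = [9, 68, 84, 97]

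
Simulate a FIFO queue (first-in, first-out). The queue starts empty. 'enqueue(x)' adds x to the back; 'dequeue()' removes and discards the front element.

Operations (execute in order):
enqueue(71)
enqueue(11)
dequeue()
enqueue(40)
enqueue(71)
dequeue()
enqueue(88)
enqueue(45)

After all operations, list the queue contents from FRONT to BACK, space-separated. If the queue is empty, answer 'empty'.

Answer: 40 71 88 45

Derivation:
enqueue(71): [71]
enqueue(11): [71, 11]
dequeue(): [11]
enqueue(40): [11, 40]
enqueue(71): [11, 40, 71]
dequeue(): [40, 71]
enqueue(88): [40, 71, 88]
enqueue(45): [40, 71, 88, 45]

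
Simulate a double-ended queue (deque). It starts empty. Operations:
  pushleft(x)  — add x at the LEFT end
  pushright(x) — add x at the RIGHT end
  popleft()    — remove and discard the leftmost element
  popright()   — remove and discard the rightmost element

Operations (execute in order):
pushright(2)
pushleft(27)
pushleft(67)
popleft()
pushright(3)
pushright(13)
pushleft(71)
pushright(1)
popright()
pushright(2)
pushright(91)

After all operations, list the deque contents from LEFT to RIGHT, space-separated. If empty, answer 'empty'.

Answer: 71 27 2 3 13 2 91

Derivation:
pushright(2): [2]
pushleft(27): [27, 2]
pushleft(67): [67, 27, 2]
popleft(): [27, 2]
pushright(3): [27, 2, 3]
pushright(13): [27, 2, 3, 13]
pushleft(71): [71, 27, 2, 3, 13]
pushright(1): [71, 27, 2, 3, 13, 1]
popright(): [71, 27, 2, 3, 13]
pushright(2): [71, 27, 2, 3, 13, 2]
pushright(91): [71, 27, 2, 3, 13, 2, 91]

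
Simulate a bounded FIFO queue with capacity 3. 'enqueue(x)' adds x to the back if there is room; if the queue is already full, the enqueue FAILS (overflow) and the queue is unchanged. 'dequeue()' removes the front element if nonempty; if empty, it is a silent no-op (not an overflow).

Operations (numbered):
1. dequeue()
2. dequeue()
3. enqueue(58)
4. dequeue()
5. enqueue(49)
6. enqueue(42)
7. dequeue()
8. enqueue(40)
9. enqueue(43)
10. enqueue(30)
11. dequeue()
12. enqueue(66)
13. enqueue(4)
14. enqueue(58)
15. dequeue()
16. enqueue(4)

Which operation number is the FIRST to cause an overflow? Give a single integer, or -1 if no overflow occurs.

1. dequeue(): empty, no-op, size=0
2. dequeue(): empty, no-op, size=0
3. enqueue(58): size=1
4. dequeue(): size=0
5. enqueue(49): size=1
6. enqueue(42): size=2
7. dequeue(): size=1
8. enqueue(40): size=2
9. enqueue(43): size=3
10. enqueue(30): size=3=cap → OVERFLOW (fail)
11. dequeue(): size=2
12. enqueue(66): size=3
13. enqueue(4): size=3=cap → OVERFLOW (fail)
14. enqueue(58): size=3=cap → OVERFLOW (fail)
15. dequeue(): size=2
16. enqueue(4): size=3

Answer: 10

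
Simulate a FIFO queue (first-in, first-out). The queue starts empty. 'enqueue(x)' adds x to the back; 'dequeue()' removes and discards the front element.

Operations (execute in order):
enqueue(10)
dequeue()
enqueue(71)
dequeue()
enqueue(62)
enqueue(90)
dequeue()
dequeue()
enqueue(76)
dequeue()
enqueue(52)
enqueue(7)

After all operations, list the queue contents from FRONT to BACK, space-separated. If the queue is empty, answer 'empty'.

Answer: 52 7

Derivation:
enqueue(10): [10]
dequeue(): []
enqueue(71): [71]
dequeue(): []
enqueue(62): [62]
enqueue(90): [62, 90]
dequeue(): [90]
dequeue(): []
enqueue(76): [76]
dequeue(): []
enqueue(52): [52]
enqueue(7): [52, 7]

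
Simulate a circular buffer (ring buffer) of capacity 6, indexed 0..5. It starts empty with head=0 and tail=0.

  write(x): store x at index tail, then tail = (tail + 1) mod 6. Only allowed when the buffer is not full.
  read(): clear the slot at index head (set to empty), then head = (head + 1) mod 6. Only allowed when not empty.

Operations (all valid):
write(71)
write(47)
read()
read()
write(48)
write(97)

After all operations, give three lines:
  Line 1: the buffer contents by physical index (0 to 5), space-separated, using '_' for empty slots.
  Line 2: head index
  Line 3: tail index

Answer: _ _ 48 97 _ _
2
4

Derivation:
write(71): buf=[71 _ _ _ _ _], head=0, tail=1, size=1
write(47): buf=[71 47 _ _ _ _], head=0, tail=2, size=2
read(): buf=[_ 47 _ _ _ _], head=1, tail=2, size=1
read(): buf=[_ _ _ _ _ _], head=2, tail=2, size=0
write(48): buf=[_ _ 48 _ _ _], head=2, tail=3, size=1
write(97): buf=[_ _ 48 97 _ _], head=2, tail=4, size=2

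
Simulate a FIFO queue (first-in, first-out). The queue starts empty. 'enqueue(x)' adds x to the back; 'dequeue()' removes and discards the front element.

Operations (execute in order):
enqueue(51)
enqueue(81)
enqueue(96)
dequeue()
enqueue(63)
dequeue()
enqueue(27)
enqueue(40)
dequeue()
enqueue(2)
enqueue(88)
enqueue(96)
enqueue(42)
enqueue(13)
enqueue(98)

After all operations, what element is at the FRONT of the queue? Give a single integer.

enqueue(51): queue = [51]
enqueue(81): queue = [51, 81]
enqueue(96): queue = [51, 81, 96]
dequeue(): queue = [81, 96]
enqueue(63): queue = [81, 96, 63]
dequeue(): queue = [96, 63]
enqueue(27): queue = [96, 63, 27]
enqueue(40): queue = [96, 63, 27, 40]
dequeue(): queue = [63, 27, 40]
enqueue(2): queue = [63, 27, 40, 2]
enqueue(88): queue = [63, 27, 40, 2, 88]
enqueue(96): queue = [63, 27, 40, 2, 88, 96]
enqueue(42): queue = [63, 27, 40, 2, 88, 96, 42]
enqueue(13): queue = [63, 27, 40, 2, 88, 96, 42, 13]
enqueue(98): queue = [63, 27, 40, 2, 88, 96, 42, 13, 98]

Answer: 63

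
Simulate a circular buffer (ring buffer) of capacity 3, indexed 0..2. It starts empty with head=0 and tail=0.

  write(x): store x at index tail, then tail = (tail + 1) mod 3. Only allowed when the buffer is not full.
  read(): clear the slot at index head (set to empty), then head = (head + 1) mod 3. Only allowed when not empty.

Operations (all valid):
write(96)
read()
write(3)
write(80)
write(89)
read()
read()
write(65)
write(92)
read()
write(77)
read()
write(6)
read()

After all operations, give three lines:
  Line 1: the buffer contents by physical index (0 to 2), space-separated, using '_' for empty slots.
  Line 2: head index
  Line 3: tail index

Answer: 77 6 _
0
2

Derivation:
write(96): buf=[96 _ _], head=0, tail=1, size=1
read(): buf=[_ _ _], head=1, tail=1, size=0
write(3): buf=[_ 3 _], head=1, tail=2, size=1
write(80): buf=[_ 3 80], head=1, tail=0, size=2
write(89): buf=[89 3 80], head=1, tail=1, size=3
read(): buf=[89 _ 80], head=2, tail=1, size=2
read(): buf=[89 _ _], head=0, tail=1, size=1
write(65): buf=[89 65 _], head=0, tail=2, size=2
write(92): buf=[89 65 92], head=0, tail=0, size=3
read(): buf=[_ 65 92], head=1, tail=0, size=2
write(77): buf=[77 65 92], head=1, tail=1, size=3
read(): buf=[77 _ 92], head=2, tail=1, size=2
write(6): buf=[77 6 92], head=2, tail=2, size=3
read(): buf=[77 6 _], head=0, tail=2, size=2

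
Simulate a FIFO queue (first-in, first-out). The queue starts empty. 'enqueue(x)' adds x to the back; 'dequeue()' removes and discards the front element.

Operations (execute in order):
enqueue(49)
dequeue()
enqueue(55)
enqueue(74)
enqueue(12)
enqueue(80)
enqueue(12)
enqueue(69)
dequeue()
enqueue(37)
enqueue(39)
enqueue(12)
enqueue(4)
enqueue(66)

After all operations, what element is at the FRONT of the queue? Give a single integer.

Answer: 74

Derivation:
enqueue(49): queue = [49]
dequeue(): queue = []
enqueue(55): queue = [55]
enqueue(74): queue = [55, 74]
enqueue(12): queue = [55, 74, 12]
enqueue(80): queue = [55, 74, 12, 80]
enqueue(12): queue = [55, 74, 12, 80, 12]
enqueue(69): queue = [55, 74, 12, 80, 12, 69]
dequeue(): queue = [74, 12, 80, 12, 69]
enqueue(37): queue = [74, 12, 80, 12, 69, 37]
enqueue(39): queue = [74, 12, 80, 12, 69, 37, 39]
enqueue(12): queue = [74, 12, 80, 12, 69, 37, 39, 12]
enqueue(4): queue = [74, 12, 80, 12, 69, 37, 39, 12, 4]
enqueue(66): queue = [74, 12, 80, 12, 69, 37, 39, 12, 4, 66]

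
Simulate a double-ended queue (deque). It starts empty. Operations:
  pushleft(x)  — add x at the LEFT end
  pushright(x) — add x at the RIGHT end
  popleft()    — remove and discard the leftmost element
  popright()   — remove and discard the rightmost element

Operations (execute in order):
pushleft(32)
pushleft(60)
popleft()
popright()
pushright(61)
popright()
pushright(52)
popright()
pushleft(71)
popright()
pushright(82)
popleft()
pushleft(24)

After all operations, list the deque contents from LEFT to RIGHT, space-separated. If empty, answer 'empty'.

pushleft(32): [32]
pushleft(60): [60, 32]
popleft(): [32]
popright(): []
pushright(61): [61]
popright(): []
pushright(52): [52]
popright(): []
pushleft(71): [71]
popright(): []
pushright(82): [82]
popleft(): []
pushleft(24): [24]

Answer: 24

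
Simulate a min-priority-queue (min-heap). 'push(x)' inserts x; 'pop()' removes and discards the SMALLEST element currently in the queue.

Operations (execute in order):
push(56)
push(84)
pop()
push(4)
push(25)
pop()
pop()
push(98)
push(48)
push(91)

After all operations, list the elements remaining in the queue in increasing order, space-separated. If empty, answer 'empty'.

push(56): heap contents = [56]
push(84): heap contents = [56, 84]
pop() → 56: heap contents = [84]
push(4): heap contents = [4, 84]
push(25): heap contents = [4, 25, 84]
pop() → 4: heap contents = [25, 84]
pop() → 25: heap contents = [84]
push(98): heap contents = [84, 98]
push(48): heap contents = [48, 84, 98]
push(91): heap contents = [48, 84, 91, 98]

Answer: 48 84 91 98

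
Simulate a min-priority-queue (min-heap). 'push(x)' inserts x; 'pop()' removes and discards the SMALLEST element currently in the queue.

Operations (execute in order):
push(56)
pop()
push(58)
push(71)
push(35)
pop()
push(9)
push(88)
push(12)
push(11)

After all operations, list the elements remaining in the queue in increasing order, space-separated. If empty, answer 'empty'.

Answer: 9 11 12 58 71 88

Derivation:
push(56): heap contents = [56]
pop() → 56: heap contents = []
push(58): heap contents = [58]
push(71): heap contents = [58, 71]
push(35): heap contents = [35, 58, 71]
pop() → 35: heap contents = [58, 71]
push(9): heap contents = [9, 58, 71]
push(88): heap contents = [9, 58, 71, 88]
push(12): heap contents = [9, 12, 58, 71, 88]
push(11): heap contents = [9, 11, 12, 58, 71, 88]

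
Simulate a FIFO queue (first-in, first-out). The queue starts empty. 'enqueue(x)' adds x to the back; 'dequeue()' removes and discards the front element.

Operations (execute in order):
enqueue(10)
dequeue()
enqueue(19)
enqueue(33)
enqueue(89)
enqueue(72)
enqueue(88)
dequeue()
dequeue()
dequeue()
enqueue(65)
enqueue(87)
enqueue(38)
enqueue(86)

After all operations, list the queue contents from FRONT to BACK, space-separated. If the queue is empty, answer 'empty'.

enqueue(10): [10]
dequeue(): []
enqueue(19): [19]
enqueue(33): [19, 33]
enqueue(89): [19, 33, 89]
enqueue(72): [19, 33, 89, 72]
enqueue(88): [19, 33, 89, 72, 88]
dequeue(): [33, 89, 72, 88]
dequeue(): [89, 72, 88]
dequeue(): [72, 88]
enqueue(65): [72, 88, 65]
enqueue(87): [72, 88, 65, 87]
enqueue(38): [72, 88, 65, 87, 38]
enqueue(86): [72, 88, 65, 87, 38, 86]

Answer: 72 88 65 87 38 86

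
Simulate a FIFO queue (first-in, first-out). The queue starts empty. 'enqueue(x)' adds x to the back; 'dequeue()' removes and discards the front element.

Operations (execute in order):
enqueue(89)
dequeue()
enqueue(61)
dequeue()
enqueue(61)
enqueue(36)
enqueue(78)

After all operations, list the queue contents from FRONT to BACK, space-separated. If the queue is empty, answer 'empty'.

enqueue(89): [89]
dequeue(): []
enqueue(61): [61]
dequeue(): []
enqueue(61): [61]
enqueue(36): [61, 36]
enqueue(78): [61, 36, 78]

Answer: 61 36 78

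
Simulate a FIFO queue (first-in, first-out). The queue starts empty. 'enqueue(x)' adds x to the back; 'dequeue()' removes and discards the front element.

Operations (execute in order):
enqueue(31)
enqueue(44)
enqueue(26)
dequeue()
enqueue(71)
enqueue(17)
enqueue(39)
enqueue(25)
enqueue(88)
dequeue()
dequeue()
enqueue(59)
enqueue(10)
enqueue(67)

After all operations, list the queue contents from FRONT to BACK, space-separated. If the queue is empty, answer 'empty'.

enqueue(31): [31]
enqueue(44): [31, 44]
enqueue(26): [31, 44, 26]
dequeue(): [44, 26]
enqueue(71): [44, 26, 71]
enqueue(17): [44, 26, 71, 17]
enqueue(39): [44, 26, 71, 17, 39]
enqueue(25): [44, 26, 71, 17, 39, 25]
enqueue(88): [44, 26, 71, 17, 39, 25, 88]
dequeue(): [26, 71, 17, 39, 25, 88]
dequeue(): [71, 17, 39, 25, 88]
enqueue(59): [71, 17, 39, 25, 88, 59]
enqueue(10): [71, 17, 39, 25, 88, 59, 10]
enqueue(67): [71, 17, 39, 25, 88, 59, 10, 67]

Answer: 71 17 39 25 88 59 10 67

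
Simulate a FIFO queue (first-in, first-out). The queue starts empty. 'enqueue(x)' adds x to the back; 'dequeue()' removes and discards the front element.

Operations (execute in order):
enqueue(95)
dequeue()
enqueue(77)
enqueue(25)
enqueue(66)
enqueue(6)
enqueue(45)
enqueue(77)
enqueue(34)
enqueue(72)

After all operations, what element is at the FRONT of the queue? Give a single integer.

enqueue(95): queue = [95]
dequeue(): queue = []
enqueue(77): queue = [77]
enqueue(25): queue = [77, 25]
enqueue(66): queue = [77, 25, 66]
enqueue(6): queue = [77, 25, 66, 6]
enqueue(45): queue = [77, 25, 66, 6, 45]
enqueue(77): queue = [77, 25, 66, 6, 45, 77]
enqueue(34): queue = [77, 25, 66, 6, 45, 77, 34]
enqueue(72): queue = [77, 25, 66, 6, 45, 77, 34, 72]

Answer: 77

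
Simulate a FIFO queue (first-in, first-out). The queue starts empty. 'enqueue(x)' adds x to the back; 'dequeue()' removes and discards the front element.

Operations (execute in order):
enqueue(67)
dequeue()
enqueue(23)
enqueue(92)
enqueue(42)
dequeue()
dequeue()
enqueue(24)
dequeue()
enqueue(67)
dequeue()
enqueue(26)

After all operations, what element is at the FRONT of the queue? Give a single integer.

Answer: 67

Derivation:
enqueue(67): queue = [67]
dequeue(): queue = []
enqueue(23): queue = [23]
enqueue(92): queue = [23, 92]
enqueue(42): queue = [23, 92, 42]
dequeue(): queue = [92, 42]
dequeue(): queue = [42]
enqueue(24): queue = [42, 24]
dequeue(): queue = [24]
enqueue(67): queue = [24, 67]
dequeue(): queue = [67]
enqueue(26): queue = [67, 26]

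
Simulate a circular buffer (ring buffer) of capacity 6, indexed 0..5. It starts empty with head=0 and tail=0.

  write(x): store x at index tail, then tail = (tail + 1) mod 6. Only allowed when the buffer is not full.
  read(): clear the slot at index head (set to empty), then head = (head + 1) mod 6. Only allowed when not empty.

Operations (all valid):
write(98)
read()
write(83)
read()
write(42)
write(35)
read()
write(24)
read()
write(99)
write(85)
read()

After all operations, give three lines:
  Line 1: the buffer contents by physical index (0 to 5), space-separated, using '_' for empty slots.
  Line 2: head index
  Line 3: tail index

Answer: 85 _ _ _ _ 99
5
1

Derivation:
write(98): buf=[98 _ _ _ _ _], head=0, tail=1, size=1
read(): buf=[_ _ _ _ _ _], head=1, tail=1, size=0
write(83): buf=[_ 83 _ _ _ _], head=1, tail=2, size=1
read(): buf=[_ _ _ _ _ _], head=2, tail=2, size=0
write(42): buf=[_ _ 42 _ _ _], head=2, tail=3, size=1
write(35): buf=[_ _ 42 35 _ _], head=2, tail=4, size=2
read(): buf=[_ _ _ 35 _ _], head=3, tail=4, size=1
write(24): buf=[_ _ _ 35 24 _], head=3, tail=5, size=2
read(): buf=[_ _ _ _ 24 _], head=4, tail=5, size=1
write(99): buf=[_ _ _ _ 24 99], head=4, tail=0, size=2
write(85): buf=[85 _ _ _ 24 99], head=4, tail=1, size=3
read(): buf=[85 _ _ _ _ 99], head=5, tail=1, size=2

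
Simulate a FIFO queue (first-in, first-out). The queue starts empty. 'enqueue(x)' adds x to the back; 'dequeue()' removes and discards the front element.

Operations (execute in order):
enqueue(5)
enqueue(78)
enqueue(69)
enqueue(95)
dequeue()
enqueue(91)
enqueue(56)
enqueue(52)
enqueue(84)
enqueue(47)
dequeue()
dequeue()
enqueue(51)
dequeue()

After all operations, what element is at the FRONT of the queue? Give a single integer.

enqueue(5): queue = [5]
enqueue(78): queue = [5, 78]
enqueue(69): queue = [5, 78, 69]
enqueue(95): queue = [5, 78, 69, 95]
dequeue(): queue = [78, 69, 95]
enqueue(91): queue = [78, 69, 95, 91]
enqueue(56): queue = [78, 69, 95, 91, 56]
enqueue(52): queue = [78, 69, 95, 91, 56, 52]
enqueue(84): queue = [78, 69, 95, 91, 56, 52, 84]
enqueue(47): queue = [78, 69, 95, 91, 56, 52, 84, 47]
dequeue(): queue = [69, 95, 91, 56, 52, 84, 47]
dequeue(): queue = [95, 91, 56, 52, 84, 47]
enqueue(51): queue = [95, 91, 56, 52, 84, 47, 51]
dequeue(): queue = [91, 56, 52, 84, 47, 51]

Answer: 91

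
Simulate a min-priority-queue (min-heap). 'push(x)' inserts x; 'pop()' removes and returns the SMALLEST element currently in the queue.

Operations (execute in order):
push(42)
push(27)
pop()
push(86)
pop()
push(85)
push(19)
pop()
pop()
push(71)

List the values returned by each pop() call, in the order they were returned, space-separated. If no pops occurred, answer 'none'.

Answer: 27 42 19 85

Derivation:
push(42): heap contents = [42]
push(27): heap contents = [27, 42]
pop() → 27: heap contents = [42]
push(86): heap contents = [42, 86]
pop() → 42: heap contents = [86]
push(85): heap contents = [85, 86]
push(19): heap contents = [19, 85, 86]
pop() → 19: heap contents = [85, 86]
pop() → 85: heap contents = [86]
push(71): heap contents = [71, 86]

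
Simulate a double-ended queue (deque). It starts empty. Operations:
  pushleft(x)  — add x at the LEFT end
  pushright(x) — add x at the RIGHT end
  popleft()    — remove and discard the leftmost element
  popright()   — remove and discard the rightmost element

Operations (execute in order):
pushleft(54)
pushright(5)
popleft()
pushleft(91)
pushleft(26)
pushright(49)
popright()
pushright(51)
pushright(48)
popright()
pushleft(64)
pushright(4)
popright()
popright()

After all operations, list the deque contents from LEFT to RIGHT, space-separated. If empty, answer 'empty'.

Answer: 64 26 91 5

Derivation:
pushleft(54): [54]
pushright(5): [54, 5]
popleft(): [5]
pushleft(91): [91, 5]
pushleft(26): [26, 91, 5]
pushright(49): [26, 91, 5, 49]
popright(): [26, 91, 5]
pushright(51): [26, 91, 5, 51]
pushright(48): [26, 91, 5, 51, 48]
popright(): [26, 91, 5, 51]
pushleft(64): [64, 26, 91, 5, 51]
pushright(4): [64, 26, 91, 5, 51, 4]
popright(): [64, 26, 91, 5, 51]
popright(): [64, 26, 91, 5]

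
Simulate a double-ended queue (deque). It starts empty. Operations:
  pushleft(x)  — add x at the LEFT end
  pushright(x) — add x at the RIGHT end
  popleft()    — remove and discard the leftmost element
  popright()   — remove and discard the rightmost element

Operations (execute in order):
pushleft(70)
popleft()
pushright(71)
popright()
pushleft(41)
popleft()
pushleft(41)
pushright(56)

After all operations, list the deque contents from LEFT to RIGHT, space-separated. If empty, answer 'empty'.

pushleft(70): [70]
popleft(): []
pushright(71): [71]
popright(): []
pushleft(41): [41]
popleft(): []
pushleft(41): [41]
pushright(56): [41, 56]

Answer: 41 56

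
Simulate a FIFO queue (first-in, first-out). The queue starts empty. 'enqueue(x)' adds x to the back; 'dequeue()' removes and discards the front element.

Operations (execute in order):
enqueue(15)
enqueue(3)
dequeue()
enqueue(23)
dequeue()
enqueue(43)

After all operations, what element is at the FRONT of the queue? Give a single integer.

enqueue(15): queue = [15]
enqueue(3): queue = [15, 3]
dequeue(): queue = [3]
enqueue(23): queue = [3, 23]
dequeue(): queue = [23]
enqueue(43): queue = [23, 43]

Answer: 23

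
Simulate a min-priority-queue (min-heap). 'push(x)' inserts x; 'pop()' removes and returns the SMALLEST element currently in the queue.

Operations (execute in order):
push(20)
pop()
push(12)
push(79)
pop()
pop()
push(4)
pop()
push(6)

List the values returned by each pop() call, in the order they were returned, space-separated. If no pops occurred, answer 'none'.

push(20): heap contents = [20]
pop() → 20: heap contents = []
push(12): heap contents = [12]
push(79): heap contents = [12, 79]
pop() → 12: heap contents = [79]
pop() → 79: heap contents = []
push(4): heap contents = [4]
pop() → 4: heap contents = []
push(6): heap contents = [6]

Answer: 20 12 79 4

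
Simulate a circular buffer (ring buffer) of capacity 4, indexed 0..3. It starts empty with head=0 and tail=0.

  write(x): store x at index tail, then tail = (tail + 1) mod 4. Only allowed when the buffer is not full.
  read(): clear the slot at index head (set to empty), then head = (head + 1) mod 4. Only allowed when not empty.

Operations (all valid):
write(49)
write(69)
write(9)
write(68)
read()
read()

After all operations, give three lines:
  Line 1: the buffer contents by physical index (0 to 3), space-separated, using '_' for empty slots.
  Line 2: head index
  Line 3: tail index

write(49): buf=[49 _ _ _], head=0, tail=1, size=1
write(69): buf=[49 69 _ _], head=0, tail=2, size=2
write(9): buf=[49 69 9 _], head=0, tail=3, size=3
write(68): buf=[49 69 9 68], head=0, tail=0, size=4
read(): buf=[_ 69 9 68], head=1, tail=0, size=3
read(): buf=[_ _ 9 68], head=2, tail=0, size=2

Answer: _ _ 9 68
2
0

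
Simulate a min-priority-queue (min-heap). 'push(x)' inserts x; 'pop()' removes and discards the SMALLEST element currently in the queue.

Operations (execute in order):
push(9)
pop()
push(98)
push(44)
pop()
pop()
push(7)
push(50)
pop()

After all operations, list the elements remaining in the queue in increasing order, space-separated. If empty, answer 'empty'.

Answer: 50

Derivation:
push(9): heap contents = [9]
pop() → 9: heap contents = []
push(98): heap contents = [98]
push(44): heap contents = [44, 98]
pop() → 44: heap contents = [98]
pop() → 98: heap contents = []
push(7): heap contents = [7]
push(50): heap contents = [7, 50]
pop() → 7: heap contents = [50]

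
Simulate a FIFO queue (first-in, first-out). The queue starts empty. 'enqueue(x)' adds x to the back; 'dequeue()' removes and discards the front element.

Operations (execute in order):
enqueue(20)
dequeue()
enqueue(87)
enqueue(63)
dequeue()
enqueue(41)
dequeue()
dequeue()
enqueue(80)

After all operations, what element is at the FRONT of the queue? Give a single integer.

Answer: 80

Derivation:
enqueue(20): queue = [20]
dequeue(): queue = []
enqueue(87): queue = [87]
enqueue(63): queue = [87, 63]
dequeue(): queue = [63]
enqueue(41): queue = [63, 41]
dequeue(): queue = [41]
dequeue(): queue = []
enqueue(80): queue = [80]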